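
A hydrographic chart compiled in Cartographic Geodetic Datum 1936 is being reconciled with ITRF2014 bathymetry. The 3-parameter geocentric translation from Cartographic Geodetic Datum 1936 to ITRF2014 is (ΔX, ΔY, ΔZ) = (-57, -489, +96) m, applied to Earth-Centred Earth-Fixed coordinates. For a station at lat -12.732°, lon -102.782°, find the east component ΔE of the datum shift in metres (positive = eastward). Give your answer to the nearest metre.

At φ = -12.732°, λ = -102.782°: sin φ = -0.220391, cos φ = 0.975412, sin λ = -0.975219, cos λ = -0.221242.
ΔE = −sin λ·ΔX + cos λ·ΔY = −(-0.975219)·(-57) + (-0.221242)·(-489) = 52.60 m.

ΔE = 53 m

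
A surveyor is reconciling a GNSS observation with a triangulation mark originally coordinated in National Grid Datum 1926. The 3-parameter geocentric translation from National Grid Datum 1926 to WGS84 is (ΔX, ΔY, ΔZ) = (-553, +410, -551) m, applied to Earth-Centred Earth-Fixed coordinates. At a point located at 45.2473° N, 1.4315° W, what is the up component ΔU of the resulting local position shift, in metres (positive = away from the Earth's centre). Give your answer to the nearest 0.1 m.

The local up (radial) axis is (cos φ cos λ, cos φ sin λ, sin φ), giving ΔU = -389.217 − 7.211 − 391.294 = -787.72 m.

ΔU = -787.7 m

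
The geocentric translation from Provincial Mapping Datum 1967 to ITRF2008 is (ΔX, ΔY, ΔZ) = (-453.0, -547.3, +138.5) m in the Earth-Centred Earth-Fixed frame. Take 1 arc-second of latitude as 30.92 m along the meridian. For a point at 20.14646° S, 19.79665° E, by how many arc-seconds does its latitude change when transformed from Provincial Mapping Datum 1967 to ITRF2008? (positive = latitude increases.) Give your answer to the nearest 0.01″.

sin φ = -0.344421, cos φ = 0.938815, sin λ = 0.338683, cos λ = 0.940901.
North component: ΔN = −sin φ cos λ·ΔX − sin φ sin λ·ΔY + cos φ·ΔZ = −(-0.344421)(0.940901)(-453.0) − (-0.344421)(0.338683)(-547.3) + (0.938815)(138.5) = -80.62 m.
1° of latitude spans 3600 × 30.92 = 111312 m, so Δφ = -80.62 / 111312 × 3600 = -2.607″.

Δφ = -2.61″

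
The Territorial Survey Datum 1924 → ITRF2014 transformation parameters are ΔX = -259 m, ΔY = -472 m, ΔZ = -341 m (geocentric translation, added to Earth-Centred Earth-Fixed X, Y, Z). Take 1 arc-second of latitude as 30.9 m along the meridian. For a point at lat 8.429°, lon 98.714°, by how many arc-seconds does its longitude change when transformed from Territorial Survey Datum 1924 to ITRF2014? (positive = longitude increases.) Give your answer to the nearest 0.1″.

sin φ = 0.146584, cos φ = 0.989198, sin λ = 0.988457, cos λ = -0.151502.
East component: ΔE = −sin λ·ΔX + cos λ·ΔY = −(0.988457)(-259) + (-0.151502)(-472) = 327.52 m.
1° of latitude spans 3600 × 30.90 = 111240 m; at latitude φ, 1° of longitude spans that × cos φ = 110038.4 m, so Δλ = 327.52 / 110038.4 × 3600 = 10.715″.

Δλ = 10.7″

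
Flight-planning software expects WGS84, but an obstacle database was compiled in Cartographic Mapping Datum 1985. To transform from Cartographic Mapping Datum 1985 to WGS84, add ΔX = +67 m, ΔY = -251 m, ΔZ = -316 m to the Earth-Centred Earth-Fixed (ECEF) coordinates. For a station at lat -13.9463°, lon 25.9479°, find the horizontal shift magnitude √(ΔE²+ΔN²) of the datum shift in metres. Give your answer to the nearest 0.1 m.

408.1 m

At φ = -13.9463°, λ = 25.9479°: sin φ = -0.241012, cos φ = 0.970522, sin λ = 0.437554, cos λ = 0.899192.
ΔE = −sin λ·ΔX + cos λ·ΔY = −(0.437554)·(67) + (0.899192)·(-251) = -255.01 m.
ΔN = −sin φ cos λ·ΔX − sin φ sin λ·ΔY + cos φ·ΔZ = −(-0.241012)(0.899192)(67) − (-0.241012)(0.437554)(-251) + (0.970522)(-316) = -318.63 m.
Horizontal magnitude = √(ΔE² + ΔN²) = √((-255.01)² + (-318.63)²) = 408.12 m.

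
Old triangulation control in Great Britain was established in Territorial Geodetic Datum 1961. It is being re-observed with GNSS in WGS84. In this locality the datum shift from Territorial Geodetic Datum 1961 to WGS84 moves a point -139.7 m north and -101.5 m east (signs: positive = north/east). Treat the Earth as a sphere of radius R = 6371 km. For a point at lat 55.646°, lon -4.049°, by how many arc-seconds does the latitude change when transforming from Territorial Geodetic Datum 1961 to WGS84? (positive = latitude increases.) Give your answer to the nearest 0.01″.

Δφ = -4.52″

On a sphere of radius R, 1 rad of latitude = R, so Δφ = ΔN / R = -139.7 / 6371000 = -2.1927e-05 rad = -4.523″.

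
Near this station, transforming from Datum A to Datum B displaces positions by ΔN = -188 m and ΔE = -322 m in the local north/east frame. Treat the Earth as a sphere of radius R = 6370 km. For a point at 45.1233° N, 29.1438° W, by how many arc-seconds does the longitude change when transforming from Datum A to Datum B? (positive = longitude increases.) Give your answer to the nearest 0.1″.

Δλ = -14.8″

At latitude 45.1233°, cos φ = 0.705583.
One radian of longitude at latitude φ spans R cos φ, so Δλ = ΔE / (R cos φ) = -322.0 / (6370000 × 0.705583) = -7.1642e-05 rad = -14.777″.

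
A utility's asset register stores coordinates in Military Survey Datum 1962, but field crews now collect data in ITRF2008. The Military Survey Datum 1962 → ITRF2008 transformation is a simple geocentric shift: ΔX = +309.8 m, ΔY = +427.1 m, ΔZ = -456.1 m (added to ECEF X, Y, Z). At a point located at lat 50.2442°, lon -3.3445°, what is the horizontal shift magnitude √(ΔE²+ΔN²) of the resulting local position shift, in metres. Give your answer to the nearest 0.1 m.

676.7 m

At φ = 50.2442°, λ = -3.3445°: sin φ = 0.768777, cos φ = 0.639517, sin λ = -0.058339, cos λ = 0.998297.
ΔE = −sin λ·ΔX + cos λ·ΔY = −(-0.058339)·(309.8) + (0.998297)·(427.1) = 444.45 m.
ΔN = −sin φ cos λ·ΔX − sin φ sin λ·ΔY + cos φ·ΔZ = −(0.768777)(0.998297)(309.8) − (0.768777)(-0.058339)(427.1) + (0.639517)(-456.1) = -510.29 m.
Horizontal magnitude = √(ΔE² + ΔN²) = √(444.45² + (-510.29)²) = 676.70 m.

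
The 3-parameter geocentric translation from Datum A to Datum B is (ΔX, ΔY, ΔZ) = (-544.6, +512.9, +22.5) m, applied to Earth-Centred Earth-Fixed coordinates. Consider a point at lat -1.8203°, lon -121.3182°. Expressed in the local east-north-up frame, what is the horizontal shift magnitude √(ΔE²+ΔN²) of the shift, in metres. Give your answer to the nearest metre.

The local east axis at (φ, λ) is (−sin λ, cos λ, 0), so ΔE = −sin(-121.3182°)·(-544.6) + cos(-121.3182°)·512.9 = -731.85 m.
The local north axis is (−sin φ cos λ, −sin φ sin λ, cos φ), giving ΔN = 8.992 − 13.918 + 22.489 = 17.56 m.
Horizontal magnitude = √(ΔE² + ΔN²) = √((-731.85)² + 17.56²) = 732.06 m.

732 m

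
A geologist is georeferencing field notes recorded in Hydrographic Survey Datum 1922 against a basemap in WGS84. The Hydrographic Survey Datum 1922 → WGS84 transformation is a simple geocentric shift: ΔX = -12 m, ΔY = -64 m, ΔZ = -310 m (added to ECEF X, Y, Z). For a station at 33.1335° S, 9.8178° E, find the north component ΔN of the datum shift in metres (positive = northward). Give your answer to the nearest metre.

The local north axis is (−sin φ cos λ, −sin φ sin λ, cos φ), giving ΔN = -6.463 − 5.965 − 259.594 = -272.02 m.

ΔN = -272 m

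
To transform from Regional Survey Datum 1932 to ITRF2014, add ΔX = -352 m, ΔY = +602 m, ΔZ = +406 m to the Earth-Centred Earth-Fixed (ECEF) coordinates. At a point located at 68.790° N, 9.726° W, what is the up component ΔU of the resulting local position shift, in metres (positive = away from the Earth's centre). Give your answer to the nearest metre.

At φ = 68.790°, λ = -9.726°: sin φ = 0.932261, cos φ = 0.361787, sin λ = -0.168937, cos λ = 0.985627.
ΔU = cos φ cos λ·ΔX + cos φ sin λ·ΔY + sin φ·ΔZ = (0.361787)(0.985627)(-352) + (0.361787)(-0.168937)(602) + (0.932261)(406) = 216.19 m.

ΔU = 216 m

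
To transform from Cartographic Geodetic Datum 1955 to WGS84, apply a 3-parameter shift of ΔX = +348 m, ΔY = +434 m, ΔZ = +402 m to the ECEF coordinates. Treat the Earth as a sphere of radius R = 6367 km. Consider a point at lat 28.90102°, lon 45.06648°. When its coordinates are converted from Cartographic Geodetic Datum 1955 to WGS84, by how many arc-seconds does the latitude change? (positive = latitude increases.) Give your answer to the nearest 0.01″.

Δφ = 2.74″

sin φ = 0.483298, cos φ = 0.875456, sin λ = 0.707927, cos λ = 0.706286.
North component: ΔN = −sin φ cos λ·ΔX − sin φ sin λ·ΔY + cos φ·ΔZ = −(0.483298)(0.706286)(348) − (0.483298)(0.707927)(434) + (0.875456)(402) = 84.66 m.
1° of latitude spans πR/180 = 111125 m, so Δφ = 84.66 / 111125 × 3600 = 2.743″.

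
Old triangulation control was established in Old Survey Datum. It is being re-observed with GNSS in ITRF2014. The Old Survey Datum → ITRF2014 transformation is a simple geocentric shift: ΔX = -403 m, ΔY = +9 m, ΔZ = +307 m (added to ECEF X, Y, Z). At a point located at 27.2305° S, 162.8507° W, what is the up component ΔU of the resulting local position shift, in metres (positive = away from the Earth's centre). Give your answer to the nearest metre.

ΔU = 200 m

The local up (radial) axis is (cos φ cos λ, cos φ sin λ, sin φ), giving ΔU = 342.405 − 2.360 − 140.474 = 199.57 m.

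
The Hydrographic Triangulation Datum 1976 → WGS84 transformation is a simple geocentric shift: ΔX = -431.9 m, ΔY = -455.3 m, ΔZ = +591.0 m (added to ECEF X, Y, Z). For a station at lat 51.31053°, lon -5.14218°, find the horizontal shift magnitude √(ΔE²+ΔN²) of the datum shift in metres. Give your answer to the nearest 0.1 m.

The local east axis at (φ, λ) is (−sin λ, cos λ, 0), so ΔE = −sin(-5.14218°)·(-431.9) + cos(-5.14218°)·(-455.3) = -492.18 m.
The local north axis is (−sin φ cos λ, −sin φ sin λ, cos φ), giving ΔN = 335.761 − 31.852 + 369.434 = 673.34 m.
Horizontal magnitude = √(ΔE² + ΔN²) = √((-492.18)² + 673.34²) = 834.04 m.

834.0 m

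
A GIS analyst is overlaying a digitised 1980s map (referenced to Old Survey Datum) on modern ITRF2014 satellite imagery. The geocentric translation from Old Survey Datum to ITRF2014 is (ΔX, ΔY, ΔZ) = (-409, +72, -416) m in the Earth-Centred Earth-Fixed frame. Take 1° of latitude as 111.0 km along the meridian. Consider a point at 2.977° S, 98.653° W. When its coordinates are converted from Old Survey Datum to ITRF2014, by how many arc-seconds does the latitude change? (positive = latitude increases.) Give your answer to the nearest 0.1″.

sin φ = -0.051935, cos φ = 0.998650, sin λ = -0.988618, cos λ = -0.150450.
North component: ΔN = −sin φ cos λ·ΔX − sin φ sin λ·ΔY + cos φ·ΔZ = −(-0.051935)(-0.150450)(-409) − (-0.051935)(-0.988618)(72) + (0.998650)(-416) = -415.94 m.
1° of latitude spans 111000 m, so Δφ = -415.94 / 111000 × 3600 = -13.490″.

Δφ = -13.5″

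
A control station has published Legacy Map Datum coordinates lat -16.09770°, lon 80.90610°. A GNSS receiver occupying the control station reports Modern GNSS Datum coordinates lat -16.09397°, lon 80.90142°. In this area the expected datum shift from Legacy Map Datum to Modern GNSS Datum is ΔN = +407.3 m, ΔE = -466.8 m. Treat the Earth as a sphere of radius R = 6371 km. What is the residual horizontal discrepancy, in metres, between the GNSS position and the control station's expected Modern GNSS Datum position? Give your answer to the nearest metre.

Observed coordinate differences: Δφ = +0.00373°, Δλ = -0.00468°.
Converting to metres (1° lat = 111195 m, cos φ = 0.960790): observed ΔN = 414.8 m, observed ΔE = -500.0 m.
Subtracting the expected shift leaves a residual of 414.8 − (407.3) = 7.5 m north and -500.0 − (-466.8) = -33.2 m east.
Residual distance = √(7.5² + (-33.2)²) = 34.0 m.

34 m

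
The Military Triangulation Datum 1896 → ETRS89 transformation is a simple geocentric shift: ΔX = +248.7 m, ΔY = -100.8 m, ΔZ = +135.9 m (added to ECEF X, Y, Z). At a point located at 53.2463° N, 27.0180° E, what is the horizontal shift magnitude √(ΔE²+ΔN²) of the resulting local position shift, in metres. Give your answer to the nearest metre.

211 m

At φ = 53.2463°, λ = 27.0180°: sin φ = 0.801215, cos φ = 0.598376, sin λ = 0.454270, cos λ = 0.890864.
ΔE = −sin λ·ΔX + cos λ·ΔY = −(0.454270)·(248.7) + (0.890864)·(-100.8) = -202.78 m.
ΔN = −sin φ cos λ·ΔX − sin φ sin λ·ΔY + cos φ·ΔZ = −(0.801215)(0.890864)(248.7) − (0.801215)(0.454270)(-100.8) + (0.598376)(135.9) = -59.51 m.
Horizontal magnitude = √(ΔE² + ΔN²) = √((-202.78)² + (-59.51)²) = 211.33 m.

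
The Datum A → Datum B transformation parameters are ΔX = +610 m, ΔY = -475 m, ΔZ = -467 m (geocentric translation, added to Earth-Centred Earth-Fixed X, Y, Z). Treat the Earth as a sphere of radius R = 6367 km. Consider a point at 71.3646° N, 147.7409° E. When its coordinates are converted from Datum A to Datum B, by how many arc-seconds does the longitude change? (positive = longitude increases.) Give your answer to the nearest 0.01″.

sin φ = 0.947571, cos φ = 0.319545, sin λ = 0.533749, cos λ = -0.845643.
East component: ΔE = −sin λ·ΔX + cos λ·ΔY = −(0.533749)(610) + (-0.845643)(-475) = 76.09 m.
1° of latitude spans πR/180 = 111125 m; at latitude φ, 1° of longitude spans that × cos φ = 35509.5 m, so Δλ = 76.09 / 35509.5 × 3600 = 7.714″.

Δλ = 7.71″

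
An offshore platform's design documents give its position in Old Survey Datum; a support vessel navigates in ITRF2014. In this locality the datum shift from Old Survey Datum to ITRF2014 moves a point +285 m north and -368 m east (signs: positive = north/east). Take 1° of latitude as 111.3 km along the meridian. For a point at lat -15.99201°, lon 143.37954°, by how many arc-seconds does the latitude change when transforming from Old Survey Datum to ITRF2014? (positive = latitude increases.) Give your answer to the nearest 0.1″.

1° of latitude = 111.3 km, so Δφ = 285.0 / 111300 = 0.0025606° = 9.218″.

Δφ = 9.2″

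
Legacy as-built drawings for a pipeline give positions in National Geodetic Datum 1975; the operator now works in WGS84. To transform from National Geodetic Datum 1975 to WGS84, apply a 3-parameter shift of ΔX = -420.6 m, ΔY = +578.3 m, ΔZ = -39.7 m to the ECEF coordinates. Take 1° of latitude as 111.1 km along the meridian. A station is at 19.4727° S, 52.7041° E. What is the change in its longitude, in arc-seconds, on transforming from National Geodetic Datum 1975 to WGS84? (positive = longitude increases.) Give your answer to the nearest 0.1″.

sin φ = -0.333358, cos φ = 0.942800, sin λ = 0.795517, cos λ = 0.605931.
East component: ΔE = −sin λ·ΔX + cos λ·ΔY = −(0.795517)(-420.6) + (0.605931)(578.3) = 685.00 m.
1° of latitude spans 111100 m; at latitude φ, 1° of longitude spans that × cos φ = 104745.1 m, so Δλ = 685.00 / 104745.1 × 3600 = 23.543″.

Δλ = 23.5″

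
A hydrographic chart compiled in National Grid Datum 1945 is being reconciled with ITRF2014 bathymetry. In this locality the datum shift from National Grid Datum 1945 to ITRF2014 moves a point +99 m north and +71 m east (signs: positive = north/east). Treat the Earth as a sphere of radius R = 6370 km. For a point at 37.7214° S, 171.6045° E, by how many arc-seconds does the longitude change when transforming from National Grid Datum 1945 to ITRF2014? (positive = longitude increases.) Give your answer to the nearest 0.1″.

At latitude -37.7214°, cos φ = 0.790995.
One radian of longitude at latitude φ spans R cos φ, so Δλ = ΔE / (R cos φ) = 71.0 / (6370000 × 0.790995) = 1.4091e-05 rad = 2.906″.

Δλ = 2.9″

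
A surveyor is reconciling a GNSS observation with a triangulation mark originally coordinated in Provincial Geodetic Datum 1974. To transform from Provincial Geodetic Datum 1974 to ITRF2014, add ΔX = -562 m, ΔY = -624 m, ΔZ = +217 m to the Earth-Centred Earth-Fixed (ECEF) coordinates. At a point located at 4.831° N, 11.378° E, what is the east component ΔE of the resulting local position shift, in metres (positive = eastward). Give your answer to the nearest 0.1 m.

At φ = 4.831°, λ = 11.378°: sin φ = 0.084217, cos φ = 0.996447, sin λ = 0.197281, cos λ = 0.980347.
ΔE = −sin λ·ΔX + cos λ·ΔY = −(0.197281)·(-562) + (0.980347)·(-624) = -500.86 m.

ΔE = -500.9 m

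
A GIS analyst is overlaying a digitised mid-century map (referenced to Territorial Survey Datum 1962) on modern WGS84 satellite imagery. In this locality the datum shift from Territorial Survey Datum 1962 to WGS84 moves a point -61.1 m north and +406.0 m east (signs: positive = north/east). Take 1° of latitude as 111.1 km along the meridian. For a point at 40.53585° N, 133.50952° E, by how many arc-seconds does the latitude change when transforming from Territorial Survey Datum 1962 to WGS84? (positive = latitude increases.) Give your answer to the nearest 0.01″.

Δφ = -1.98″

1° of latitude = 111.1 km, so Δφ = -61.1 / 111100 = -0.0005500° = -1.980″.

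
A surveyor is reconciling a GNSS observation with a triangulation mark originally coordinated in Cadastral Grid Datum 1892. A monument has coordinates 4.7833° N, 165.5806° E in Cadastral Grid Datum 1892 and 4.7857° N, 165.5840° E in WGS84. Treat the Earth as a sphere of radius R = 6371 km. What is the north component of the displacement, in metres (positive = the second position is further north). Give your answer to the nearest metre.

ΔN = 267 m

Δφ = 4.7857° − 4.7833° = +0.0024°; Δλ = 165.5840° − 165.5806° = +0.0034°.
1° along a meridian = πR/180 = 111195 m.
ΔN = Δφ × 111195 = 266.9 m; ΔE = Δλ × 111195 × cos(4.7833°) = +0.0034 × 111195 × 0.996517 = 376.7 m.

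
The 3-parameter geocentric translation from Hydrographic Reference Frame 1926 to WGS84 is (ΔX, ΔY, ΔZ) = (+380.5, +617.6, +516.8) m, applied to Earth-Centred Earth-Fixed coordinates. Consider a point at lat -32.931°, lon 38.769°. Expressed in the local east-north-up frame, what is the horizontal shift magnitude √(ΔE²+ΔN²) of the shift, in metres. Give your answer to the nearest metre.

841 m

The local east axis at (φ, λ) is (−sin λ, cos λ, 0), so ΔE = −sin(38.769°)·380.5 + cos(38.769°)·617.6 = 243.27 m.
The local north axis is (−sin φ cos λ, −sin φ sin λ, cos φ), giving ΔN = 161.277 + 210.238 + 433.764 = 805.28 m.
Horizontal magnitude = √(ΔE² + ΔN²) = √(243.27² + 805.28²) = 841.22 m.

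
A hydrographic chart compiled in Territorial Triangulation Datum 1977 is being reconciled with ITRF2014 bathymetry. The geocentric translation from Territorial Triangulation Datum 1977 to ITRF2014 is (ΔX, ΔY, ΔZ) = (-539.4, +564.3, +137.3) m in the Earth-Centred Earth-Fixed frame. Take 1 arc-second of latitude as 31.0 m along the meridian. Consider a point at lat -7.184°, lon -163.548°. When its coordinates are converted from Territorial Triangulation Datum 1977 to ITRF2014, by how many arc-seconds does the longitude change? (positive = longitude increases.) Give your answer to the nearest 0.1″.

sin φ = -0.125056, cos φ = 0.992150, sin λ = -0.283212, cos λ = -0.959057.
East component: ΔE = −sin λ·ΔX + cos λ·ΔY = −(-0.283212)(-539.4) + (-0.959057)(564.3) = -693.96 m.
1° of latitude spans 3600 × 31.00 = 111600 m; at latitude φ, 1° of longitude spans that × cos φ = 110723.9 m, so Δλ = -693.96 / 110723.9 × 3600 = -22.563″.

Δλ = -22.6″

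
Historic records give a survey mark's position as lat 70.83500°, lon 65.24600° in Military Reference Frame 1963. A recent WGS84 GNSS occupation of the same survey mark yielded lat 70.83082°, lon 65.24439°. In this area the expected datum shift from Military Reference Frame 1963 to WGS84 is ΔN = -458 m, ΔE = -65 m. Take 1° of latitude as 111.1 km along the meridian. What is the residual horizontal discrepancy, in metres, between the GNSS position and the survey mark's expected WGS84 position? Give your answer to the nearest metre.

Observed coordinate differences: Δφ = -0.00418°, Δλ = -0.00161°.
Converting to metres (1° lat = 111100 m, cos φ = 0.328290): observed ΔN = -464.4 m, observed ΔE = -58.7 m.
Subtracting the expected shift leaves a residual of -464.4 − (-458) = -6.4 m north and -58.7 − (-65) = 6.3 m east.
Residual distance = √((-6.4)² + 6.3²) = 9.0 m.

9 m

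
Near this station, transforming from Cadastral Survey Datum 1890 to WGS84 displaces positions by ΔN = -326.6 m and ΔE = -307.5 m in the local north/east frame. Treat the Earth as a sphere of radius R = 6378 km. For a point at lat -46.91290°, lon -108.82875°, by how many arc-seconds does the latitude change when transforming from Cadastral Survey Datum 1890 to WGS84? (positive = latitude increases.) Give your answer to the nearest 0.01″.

On a sphere of radius R, 1 rad of latitude = R, so Δφ = ΔN / R = -326.6 / 6378000 = -5.1207e-05 rad = -10.562″.

Δφ = -10.56″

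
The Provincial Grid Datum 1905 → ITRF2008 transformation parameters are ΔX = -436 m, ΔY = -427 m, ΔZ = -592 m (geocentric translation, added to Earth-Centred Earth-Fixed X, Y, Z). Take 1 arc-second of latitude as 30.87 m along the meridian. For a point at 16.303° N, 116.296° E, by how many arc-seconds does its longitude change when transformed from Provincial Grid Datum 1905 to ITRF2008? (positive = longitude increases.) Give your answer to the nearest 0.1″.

Δλ = 19.6″

sin φ = 0.280717, cos φ = 0.959791, sin λ = 0.896517, cos λ = -0.443009.
East component: ΔE = −sin λ·ΔX + cos λ·ΔY = −(0.896517)(-436) + (-0.443009)(-427) = 580.05 m.
1° of latitude spans 3600 × 30.87 = 111132 m; at latitude φ, 1° of longitude spans that × cos φ = 106663.4 m, so Δλ = 580.05 / 106663.4 × 3600 = 19.577″.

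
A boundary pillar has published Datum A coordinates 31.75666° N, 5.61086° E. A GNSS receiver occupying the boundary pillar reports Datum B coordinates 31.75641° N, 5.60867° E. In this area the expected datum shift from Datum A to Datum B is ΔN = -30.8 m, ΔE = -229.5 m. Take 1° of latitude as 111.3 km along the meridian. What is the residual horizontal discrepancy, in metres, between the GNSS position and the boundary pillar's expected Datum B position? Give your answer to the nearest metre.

Observed coordinate differences: Δφ = -0.00025°, Δλ = -0.00219°.
Converting to metres (1° lat = 111300 m, cos φ = 0.850291): observed ΔN = -27.8 m, observed ΔE = -207.3 m.
Subtracting the expected shift leaves a residual of -27.8 − (-30.8) = 3.0 m north and -207.3 − (-229.5) = 22.2 m east.
Residual distance = √(3.0² + 22.2²) = 22.4 m.

22 m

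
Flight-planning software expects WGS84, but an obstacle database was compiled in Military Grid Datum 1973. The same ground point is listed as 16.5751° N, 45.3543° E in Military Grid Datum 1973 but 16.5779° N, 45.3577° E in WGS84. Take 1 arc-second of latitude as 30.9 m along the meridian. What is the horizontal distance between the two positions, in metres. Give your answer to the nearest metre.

478 m

Δφ = 16.5779° − 16.5751° = +0.0028°; Δλ = 45.3577° − 45.3543° = +0.0034°.
1° of latitude = 3600 × 30.90 = 111240 m.
ΔN = Δφ × 111240 = 311.5 m; ΔE = Δλ × 111240 × cos(16.5751°) = +0.0034 × 111240 × 0.958447 = 362.5 m.
Distance = √(ΔE² + ΔN²) = √(362.5² + 311.5²) = 477.9 m.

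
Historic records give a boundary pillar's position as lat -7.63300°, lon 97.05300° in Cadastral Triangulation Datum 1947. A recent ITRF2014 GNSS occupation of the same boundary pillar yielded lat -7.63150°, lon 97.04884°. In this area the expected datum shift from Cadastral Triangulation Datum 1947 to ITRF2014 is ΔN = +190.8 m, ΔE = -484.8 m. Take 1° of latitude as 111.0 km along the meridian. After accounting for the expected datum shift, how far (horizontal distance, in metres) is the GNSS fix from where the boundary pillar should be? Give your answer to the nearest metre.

36 m

Observed coordinate differences: Δφ = +0.00150°, Δλ = -0.00416°.
Converting to metres (1° lat = 111000 m, cos φ = 0.991139): observed ΔN = 166.5 m, observed ΔE = -457.7 m.
Subtracting the expected shift leaves a residual of 166.5 − (190.8) = -24.3 m north and -457.7 − (-484.8) = 27.1 m east.
Residual distance = √((-24.3)² + 27.1²) = 36.4 m.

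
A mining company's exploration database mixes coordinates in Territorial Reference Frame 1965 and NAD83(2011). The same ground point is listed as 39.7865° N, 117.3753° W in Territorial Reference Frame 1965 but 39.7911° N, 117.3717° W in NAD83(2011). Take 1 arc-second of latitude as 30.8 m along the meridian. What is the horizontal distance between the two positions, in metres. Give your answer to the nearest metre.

Δφ = 39.7911° − 39.7865° = +0.0046°; Δλ = -117.3717° − -117.3753° = +0.0036°.
1° of latitude = 3600 × 30.80 = 110880 m.
ΔN = Δφ × 110880 = 510.0 m; ΔE = Δλ × 110880 × cos(39.7865°) = +0.0036 × 110880 × 0.768434 = 306.7 m.
Distance = √(ΔE² + ΔN²) = √(306.7² + 510.0²) = 595.2 m.

595 m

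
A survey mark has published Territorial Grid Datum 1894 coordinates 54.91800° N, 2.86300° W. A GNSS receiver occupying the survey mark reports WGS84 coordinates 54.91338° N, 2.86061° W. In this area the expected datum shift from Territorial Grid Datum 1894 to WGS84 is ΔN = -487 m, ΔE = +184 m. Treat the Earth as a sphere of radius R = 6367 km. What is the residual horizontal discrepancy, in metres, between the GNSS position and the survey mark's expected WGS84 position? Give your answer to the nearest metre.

Observed coordinate differences: Δφ = -0.00462°, Δλ = +0.00239°.
Converting to metres (1° lat = 111125 m, cos φ = 0.574748): observed ΔN = -513.4 m, observed ΔE = 152.6 m.
Subtracting the expected shift leaves a residual of -513.4 − (-487) = -26.4 m north and 152.6 − (184) = -31.4 m east.
Residual distance = √((-26.4)² + (-31.4)²) = 41.0 m.

41 m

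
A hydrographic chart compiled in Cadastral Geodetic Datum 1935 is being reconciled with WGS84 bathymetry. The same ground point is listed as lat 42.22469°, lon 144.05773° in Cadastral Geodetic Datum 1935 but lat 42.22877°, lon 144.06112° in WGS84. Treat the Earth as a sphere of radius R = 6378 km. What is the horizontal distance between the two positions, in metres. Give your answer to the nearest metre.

Δφ = 42.22877° − 42.22469° = +0.00408°; Δλ = 144.06112° − 144.05773° = +0.00339°.
1° along a meridian = πR/180 = 111317 m.
ΔN = Δφ × 111317 = 454.2 m; ΔE = Δλ × 111317 × cos(42.22469°) = +0.00339 × 111317 × 0.740515 = 279.4 m.
Distance = √(ΔE² + ΔN²) = √(279.4² + 454.2²) = 533.3 m.

533 m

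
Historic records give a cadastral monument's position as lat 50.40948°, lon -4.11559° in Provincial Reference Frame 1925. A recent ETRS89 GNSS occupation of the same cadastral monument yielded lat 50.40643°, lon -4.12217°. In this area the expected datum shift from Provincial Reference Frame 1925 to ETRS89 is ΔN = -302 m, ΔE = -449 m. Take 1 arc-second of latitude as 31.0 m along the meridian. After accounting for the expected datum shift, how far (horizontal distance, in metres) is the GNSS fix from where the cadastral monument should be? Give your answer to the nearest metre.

43 m

Observed coordinate differences: Δφ = -0.00305°, Δλ = -0.00658°.
Converting to metres (1° lat = 111600 m, cos φ = 0.637296): observed ΔN = -340.4 m, observed ΔE = -468.0 m.
Subtracting the expected shift leaves a residual of -340.4 − (-302) = -38.4 m north and -468.0 − (-449) = -19.0 m east.
Residual distance = √((-38.4)² + (-19.0)²) = 42.8 m.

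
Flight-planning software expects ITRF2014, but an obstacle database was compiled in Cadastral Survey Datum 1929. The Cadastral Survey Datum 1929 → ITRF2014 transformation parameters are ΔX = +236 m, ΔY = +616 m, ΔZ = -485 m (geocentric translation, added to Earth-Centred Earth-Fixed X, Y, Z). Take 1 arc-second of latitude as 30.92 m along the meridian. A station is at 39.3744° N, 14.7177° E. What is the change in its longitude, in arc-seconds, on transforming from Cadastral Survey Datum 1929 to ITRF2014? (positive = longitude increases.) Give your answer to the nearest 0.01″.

sin φ = 0.634385, cos φ = 0.773017, sin λ = 0.254057, cos λ = 0.967189.
East component: ΔE = −sin λ·ΔX + cos λ·ΔY = −(0.254057)(236) + (0.967189)(616) = 535.83 m.
1° of latitude spans 3600 × 30.92 = 111312 m; at latitude φ, 1° of longitude spans that × cos φ = 86046.1 m, so Δλ = 535.83 / 86046.1 × 3600 = 22.418″.

Δλ = 22.42″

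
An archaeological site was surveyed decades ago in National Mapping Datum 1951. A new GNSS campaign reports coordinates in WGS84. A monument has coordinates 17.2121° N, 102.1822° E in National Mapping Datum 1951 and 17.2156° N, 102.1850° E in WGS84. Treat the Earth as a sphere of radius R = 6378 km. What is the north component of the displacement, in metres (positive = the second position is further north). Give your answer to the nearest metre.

ΔN = 390 m

Δφ = 17.2156° − 17.2121° = +0.0035°; Δλ = 102.1850° − 102.1822° = +0.0028°.
1° along a meridian = πR/180 = 111317 m.
ΔN = Δφ × 111317 = 389.6 m; ΔE = Δλ × 111317 × cos(17.2121°) = +0.0028 × 111317 × 0.955216 = 297.7 m.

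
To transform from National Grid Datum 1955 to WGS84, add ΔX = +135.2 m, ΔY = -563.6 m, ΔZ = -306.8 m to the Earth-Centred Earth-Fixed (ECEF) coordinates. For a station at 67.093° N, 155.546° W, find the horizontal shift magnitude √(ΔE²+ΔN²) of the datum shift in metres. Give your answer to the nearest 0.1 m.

The local east axis at (φ, λ) is (−sin λ, cos λ, 0), so ΔE = −sin(-155.546°)·135.2 + cos(-155.546°)·(-563.6) = 569.01 m.
The local north axis is (−sin φ cos λ, −sin φ sin λ, cos φ), giving ΔN = 113.366 − 214.910 − 119.418 = -220.96 m.
Horizontal magnitude = √(ΔE² + ΔN²) = √(569.01² + (-220.96)²) = 610.41 m.

610.4 m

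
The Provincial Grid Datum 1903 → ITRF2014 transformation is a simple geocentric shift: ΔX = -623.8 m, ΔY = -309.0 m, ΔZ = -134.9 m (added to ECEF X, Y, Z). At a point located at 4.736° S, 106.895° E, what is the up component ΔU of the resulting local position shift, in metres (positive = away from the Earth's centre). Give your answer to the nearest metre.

The local up (radial) axis is (cos φ cos λ, cos φ sin λ, sin φ), giving ΔU = 180.669 − 294.654 + 11.138 = -102.85 m.

ΔU = -103 m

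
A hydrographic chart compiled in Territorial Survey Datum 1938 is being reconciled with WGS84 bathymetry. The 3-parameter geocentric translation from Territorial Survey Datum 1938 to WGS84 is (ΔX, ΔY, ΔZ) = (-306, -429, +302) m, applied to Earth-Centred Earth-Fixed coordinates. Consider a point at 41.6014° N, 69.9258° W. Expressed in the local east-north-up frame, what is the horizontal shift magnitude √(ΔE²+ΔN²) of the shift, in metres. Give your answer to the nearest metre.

436 m

At φ = 41.6014°, λ = -69.9258°: sin φ = 0.663944, cos φ = 0.747782, sin λ = -0.939249, cos λ = 0.343237.
ΔE = −sin λ·ΔX + cos λ·ΔY = −(-0.939249)·(-306) + (0.343237)·(-429) = -434.66 m.
ΔN = −sin φ cos λ·ΔX − sin φ sin λ·ΔY + cos φ·ΔZ = −(0.663944)(0.343237)(-306) − (0.663944)(-0.939249)(-429) + (0.747782)(302) = 28.04 m.
Horizontal magnitude = √(ΔE² + ΔN²) = √((-434.66)² + 28.04²) = 435.56 m.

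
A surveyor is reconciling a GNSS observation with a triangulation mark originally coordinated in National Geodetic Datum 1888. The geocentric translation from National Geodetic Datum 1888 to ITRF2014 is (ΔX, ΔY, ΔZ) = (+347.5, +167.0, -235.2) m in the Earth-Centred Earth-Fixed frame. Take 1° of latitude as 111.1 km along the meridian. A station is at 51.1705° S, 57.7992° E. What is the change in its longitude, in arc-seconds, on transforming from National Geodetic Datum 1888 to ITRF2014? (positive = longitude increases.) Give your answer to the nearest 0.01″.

Δλ = -10.60″

sin φ = -0.779015, cos φ = 0.627005, sin λ = 0.846186, cos λ = 0.532888.
East component: ΔE = −sin λ·ΔX + cos λ·ΔY = −(0.846186)(347.5) + (0.532888)(167.0) = -205.06 m.
1° of latitude spans 111100 m; at latitude φ, 1° of longitude spans that × cos φ = 69660.3 m, so Δλ = -205.06 / 69660.3 × 3600 = -10.597″.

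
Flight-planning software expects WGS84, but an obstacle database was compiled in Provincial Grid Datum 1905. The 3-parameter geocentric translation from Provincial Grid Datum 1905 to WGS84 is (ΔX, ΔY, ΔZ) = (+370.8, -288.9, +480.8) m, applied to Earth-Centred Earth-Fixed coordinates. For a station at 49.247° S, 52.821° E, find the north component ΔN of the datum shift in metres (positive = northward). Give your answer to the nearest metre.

ΔN = 309 m

At φ = -49.247°, λ = 52.821°: sin φ = -0.757531, cos φ = 0.652799, sin λ = 0.796751, cos λ = 0.604307.
ΔN = −sin φ cos λ·ΔX − sin φ sin λ·ΔY + cos φ·ΔZ = −(-0.757531)(0.604307)(370.8) − (-0.757531)(0.796751)(-288.9) + (0.652799)(480.8) = 309.24 m.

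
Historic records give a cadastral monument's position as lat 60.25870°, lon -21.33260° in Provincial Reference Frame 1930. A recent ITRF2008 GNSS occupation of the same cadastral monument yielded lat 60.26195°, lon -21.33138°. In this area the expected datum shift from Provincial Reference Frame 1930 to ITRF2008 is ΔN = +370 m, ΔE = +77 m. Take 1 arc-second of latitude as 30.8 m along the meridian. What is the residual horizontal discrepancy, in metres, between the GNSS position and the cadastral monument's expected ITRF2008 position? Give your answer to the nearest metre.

Observed coordinate differences: Δφ = +0.00325°, Δλ = +0.00122°.
Converting to metres (1° lat = 110880 m, cos φ = 0.496085): observed ΔN = 360.4 m, observed ΔE = 67.1 m.
Subtracting the expected shift leaves a residual of 360.4 − (370) = -9.6 m north and 67.1 − (77) = -9.9 m east.
Residual distance = √((-9.6)² + (-9.9)²) = 13.8 m.

14 m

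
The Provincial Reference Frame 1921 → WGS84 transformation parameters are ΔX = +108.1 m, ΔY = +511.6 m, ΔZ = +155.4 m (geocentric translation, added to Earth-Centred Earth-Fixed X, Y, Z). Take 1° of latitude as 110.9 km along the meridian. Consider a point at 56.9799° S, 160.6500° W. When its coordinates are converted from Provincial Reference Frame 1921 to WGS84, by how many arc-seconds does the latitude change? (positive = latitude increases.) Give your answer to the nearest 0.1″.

sin φ = -0.838479, cos φ = 0.544933, sin λ = -0.331338, cos λ = -0.943512.
North component: ΔN = −sin φ cos λ·ΔX − sin φ sin λ·ΔY + cos φ·ΔZ = −(-0.838479)(-0.943512)(108.1) − (-0.838479)(-0.331338)(511.6) + (0.544933)(155.4) = -142.97 m.
1° of latitude spans 110900 m, so Δφ = -142.97 / 110900 × 3600 = -4.641″.

Δφ = -4.6″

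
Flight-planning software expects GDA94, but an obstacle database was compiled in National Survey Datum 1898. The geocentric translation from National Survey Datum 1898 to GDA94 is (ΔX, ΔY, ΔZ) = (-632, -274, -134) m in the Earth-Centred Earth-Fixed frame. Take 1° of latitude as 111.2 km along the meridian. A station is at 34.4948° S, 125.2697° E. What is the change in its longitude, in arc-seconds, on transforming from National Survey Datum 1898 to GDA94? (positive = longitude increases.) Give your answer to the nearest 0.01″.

sin φ = -0.566331, cos φ = 0.824178, sin λ = 0.816443, cos λ = -0.577426.
East component: ΔE = −sin λ·ΔX + cos λ·ΔY = −(0.816443)(-632) + (-0.577426)(-274) = 674.21 m.
1° of latitude spans 111200 m; at latitude φ, 1° of longitude spans that × cos φ = 91648.5 m, so Δλ = 674.21 / 91648.5 × 3600 = 26.483″.

Δλ = 26.48″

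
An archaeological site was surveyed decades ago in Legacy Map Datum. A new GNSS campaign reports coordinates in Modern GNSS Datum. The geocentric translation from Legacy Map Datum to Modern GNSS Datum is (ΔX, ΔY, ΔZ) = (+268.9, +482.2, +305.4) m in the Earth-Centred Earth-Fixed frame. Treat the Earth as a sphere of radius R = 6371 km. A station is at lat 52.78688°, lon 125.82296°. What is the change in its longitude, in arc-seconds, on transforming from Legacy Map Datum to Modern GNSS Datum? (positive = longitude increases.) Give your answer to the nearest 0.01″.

Δλ = -26.78″

sin φ = 0.796391, cos φ = 0.604781, sin λ = 0.810829, cos λ = -0.585283.
East component: ΔE = −sin λ·ΔX + cos λ·ΔY = −(0.810829)(268.9) + (-0.585283)(482.2) = -500.26 m.
1° of latitude spans πR/180 = 111195 m; at latitude φ, 1° of longitude spans that × cos φ = 67248.6 m, so Δλ = -500.26 / 67248.6 × 3600 = -26.780″.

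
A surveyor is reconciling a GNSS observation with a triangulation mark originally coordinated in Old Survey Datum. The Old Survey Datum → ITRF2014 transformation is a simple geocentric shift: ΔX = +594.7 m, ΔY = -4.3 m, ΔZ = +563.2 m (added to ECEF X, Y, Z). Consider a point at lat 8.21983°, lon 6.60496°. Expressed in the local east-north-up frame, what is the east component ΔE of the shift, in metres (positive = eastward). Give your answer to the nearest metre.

ΔE = -73 m

At φ = 8.21983°, λ = 6.60496°: sin φ = 0.142971, cos φ = 0.989727, sin λ = 0.115023, cos λ = 0.993363.
ΔE = −sin λ·ΔX + cos λ·ΔY = −(0.115023)·(594.7) + (0.993363)·(-4.3) = -72.68 m.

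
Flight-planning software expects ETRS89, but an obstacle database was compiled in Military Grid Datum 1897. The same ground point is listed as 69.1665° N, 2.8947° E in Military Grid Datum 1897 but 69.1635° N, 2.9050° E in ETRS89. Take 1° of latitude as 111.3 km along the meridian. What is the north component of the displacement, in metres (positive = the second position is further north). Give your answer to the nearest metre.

ΔN = -334 m

Δφ = 69.1635° − 69.1665° = -0.0030°; Δλ = 2.9050° − 2.8947° = +0.0103°.
ΔN = Δφ × 111300 = -333.9 m; ΔE = Δλ × 111300 × cos(69.1665°) = +0.0103 × 111300 × 0.355653 = 407.7 m.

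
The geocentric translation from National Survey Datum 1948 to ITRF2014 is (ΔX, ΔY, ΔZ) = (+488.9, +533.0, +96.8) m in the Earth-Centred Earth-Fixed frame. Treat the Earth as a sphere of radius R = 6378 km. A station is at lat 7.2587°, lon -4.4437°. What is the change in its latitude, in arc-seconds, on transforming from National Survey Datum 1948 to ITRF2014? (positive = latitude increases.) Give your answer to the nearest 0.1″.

sin φ = 0.126350, cos φ = 0.991986, sin λ = -0.077479, cos λ = 0.996994.
North component: ΔN = −sin φ cos λ·ΔX − sin φ sin λ·ΔY + cos φ·ΔZ = −(0.126350)(0.996994)(488.9) − (0.126350)(-0.077479)(533.0) + (0.991986)(96.8) = 39.66 m.
1° of latitude spans πR/180 = 111317 m, so Δφ = 39.66 / 111317 × 3600 = 1.282″.

Δφ = 1.3″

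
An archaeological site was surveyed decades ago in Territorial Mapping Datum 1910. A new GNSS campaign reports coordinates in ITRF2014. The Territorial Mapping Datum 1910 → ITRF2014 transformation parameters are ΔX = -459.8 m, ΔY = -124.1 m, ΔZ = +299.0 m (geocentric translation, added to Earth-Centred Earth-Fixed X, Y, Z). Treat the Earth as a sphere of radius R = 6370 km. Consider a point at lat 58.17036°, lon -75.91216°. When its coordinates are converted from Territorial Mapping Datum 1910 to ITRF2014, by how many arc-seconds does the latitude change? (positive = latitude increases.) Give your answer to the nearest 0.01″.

Δφ = 4.87″

sin φ = 0.849620, cos φ = 0.527395, sin λ = -0.969924, cos λ = 0.243409.
North component: ΔN = −sin φ cos λ·ΔX − sin φ sin λ·ΔY + cos φ·ΔZ = −(0.849620)(0.243409)(-459.8) − (0.849620)(-0.969924)(-124.1) + (0.527395)(299.0) = 150.51 m.
1° of latitude spans πR/180 = 111177 m, so Δφ = 150.51 / 111177 × 3600 = 4.874″.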